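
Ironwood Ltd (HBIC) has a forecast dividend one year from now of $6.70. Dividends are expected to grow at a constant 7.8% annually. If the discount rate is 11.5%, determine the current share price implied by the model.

$181.08

Gordon growth model: P₀ = D₁/(r − g), with D₁ = 6.70 given directly.
P₀ = 6.7000 / (0.115 − 0.078) = 6.7000 / 0.037 = 181.0811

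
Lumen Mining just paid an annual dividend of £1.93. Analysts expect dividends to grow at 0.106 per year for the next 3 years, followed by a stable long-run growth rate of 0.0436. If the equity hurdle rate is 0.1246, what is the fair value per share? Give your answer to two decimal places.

£29.25

Two-stage DDM. Project D₁…D_3 at 0.106, terminal growth 0.0436, discount at r = 0.1246.
D_1 = 2.1346
D_2 = 2.3608
D_3 = 2.6111
Terminal value at t=3: TV = D_4/(r−g) = 2.7249/(0.1246−0.0436) = 33.6412
P₀ = 2.1346/(1+0.1246)^1 + 2.3608/(1+0.1246)^2 + 2.6111/(1+0.1246)^3 + 33.6412/(1+0.1246)^3 = 29.2531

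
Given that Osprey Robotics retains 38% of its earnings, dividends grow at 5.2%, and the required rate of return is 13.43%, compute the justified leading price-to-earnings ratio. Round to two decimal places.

Payout ratio b = 1 − 0.38 = 0.62.
Justified leading P/E = b/(r−g) = 0.62/(0.1343−0.052) = 7.5334

7.53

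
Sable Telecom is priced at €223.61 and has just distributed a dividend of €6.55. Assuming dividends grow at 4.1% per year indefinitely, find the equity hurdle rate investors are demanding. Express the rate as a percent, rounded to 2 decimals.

7.15%

Rearranging the constant-growth DDM: r = D₁/P₀ + g.
D₁ = 6.55 × (1 + 0.041) = 6.8185.
r = 6.8185 / 223.61 + 0.041 = 0.03049 + 0.041 = 0.07149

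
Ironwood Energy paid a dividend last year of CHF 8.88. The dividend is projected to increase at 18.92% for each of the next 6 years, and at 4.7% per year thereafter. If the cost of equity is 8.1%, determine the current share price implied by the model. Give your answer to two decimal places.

Two-stage DDM. Project D₁…D_6 at 0.1892, terminal growth 0.047, discount at r = 0.081.
D_1 = 10.5601
D_2 = 12.5581
D_3 = 14.9341
D_4 = 17.7596
D_5 = 21.1197
D_6 = 25.1155
Terminal value at t=6: TV = D_7/(r−g) = 26.2960/(0.081−0.047) = 773.4106
P₀ = 10.5601/(1+0.081)^1 + 12.5581/(1+0.081)^2 + 14.9341/(1+0.081)^3 + 17.7596/(1+0.081)^4 + 21.1197/(1+0.081)^5 + 25.1155/(1+0.081)^6 + 773.4106/(1+0.081)^6 = 560.0710

CHF 560.07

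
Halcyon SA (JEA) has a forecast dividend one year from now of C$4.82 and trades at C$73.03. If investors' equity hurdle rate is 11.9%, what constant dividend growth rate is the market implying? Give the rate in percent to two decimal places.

From P₀ = D₁/(r − g), the implied growth is g = r − D₁/P₀.
g = 0.119 − 4.82/73.03 = 0.119 − 0.06600 = 0.05300

5.30%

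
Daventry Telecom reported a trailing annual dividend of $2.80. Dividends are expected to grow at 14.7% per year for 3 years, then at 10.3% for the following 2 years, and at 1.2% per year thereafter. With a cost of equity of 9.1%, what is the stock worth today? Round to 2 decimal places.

$58.51

Three-stage DDM. Project D₁…D_5; terminal Gordon value at t=5 with g = 0.012; discount at r = 0.091.
D_1 = 3.2116
D_2 = 3.6837
D_3 = 4.2252
D_4 = 4.6604
D_5 = 5.1404
TV_5 = 5.2021/(0.091−0.012) = 65.8495
P₀ = Σ Dₜ/(1+r)ᵗ + TV_5/(1+r)^5 = 58.5092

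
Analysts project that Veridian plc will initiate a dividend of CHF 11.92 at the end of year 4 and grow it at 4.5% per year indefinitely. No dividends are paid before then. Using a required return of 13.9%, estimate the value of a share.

Deferred-dividend DDM. At t=3 the remaining stream is a growing perpetuity with first payment D_4 = 11.92.
V_3 = D_4/(r−g) = 11.92/(0.139−0.045) = 126.8085
P₀ = V_3/(1+r)^3 = 126.8085/(1+0.139)^3 = 85.8178

CHF 85.82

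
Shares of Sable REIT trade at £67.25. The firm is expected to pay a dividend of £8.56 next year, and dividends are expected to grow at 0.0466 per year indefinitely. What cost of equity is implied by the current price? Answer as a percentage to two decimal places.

Rearranging the constant-growth DDM: r = D₁/P₀ + g.
r = 8.5600 / 67.25 + 0.0466 = 0.12729 + 0.0466 = 0.17389

17.39%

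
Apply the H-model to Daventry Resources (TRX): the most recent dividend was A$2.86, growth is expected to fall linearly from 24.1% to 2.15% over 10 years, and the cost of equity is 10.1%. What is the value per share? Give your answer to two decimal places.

H-model: P₀ = D₀[(1+g_L) + H(g_S−g_L)]/(r−g_L), with H = 10/2 = 5.
P₀ = 2.86 × [(1+0.0215) + 5×(0.241−0.0215)] / (0.101−0.0215)
   = 2.86 × 2.1190 / 0.0795 = 76.2307

A$76.23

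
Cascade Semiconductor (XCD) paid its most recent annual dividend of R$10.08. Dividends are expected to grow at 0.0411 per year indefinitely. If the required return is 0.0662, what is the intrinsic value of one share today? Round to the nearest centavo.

R$418.10

Gordon growth model: P₀ = D₁/(r − g). D₁ = 10.08 × (1 + 0.0411) = 10.4943.
P₀ = 10.4943 / (0.0662 − 0.0411) = 10.4943 / 0.0251 = 418.0991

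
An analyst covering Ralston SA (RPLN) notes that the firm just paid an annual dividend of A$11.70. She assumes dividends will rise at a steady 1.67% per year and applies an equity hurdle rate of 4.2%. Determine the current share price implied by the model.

Gordon growth model: P₀ = D₁/(r − g). D₁ = 11.70 × (1 + 0.0167) = 11.8954.
P₀ = 11.8954 / (0.042 − 0.0167) = 11.8954 / 0.0253 = 470.1735

A$470.17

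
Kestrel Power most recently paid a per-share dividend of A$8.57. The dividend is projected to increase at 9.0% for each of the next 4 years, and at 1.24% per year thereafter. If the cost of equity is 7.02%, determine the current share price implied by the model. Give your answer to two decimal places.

A$197.42

Two-stage DDM. Project D₁…D_4 at 0.09, terminal growth 0.0124, discount at r = 0.0702.
D_1 = 9.3413
D_2 = 10.1820
D_3 = 11.0984
D_4 = 12.0973
Terminal value at t=4: TV = D_5/(r−g) = 12.2473/(0.0702−0.0124) = 211.8903
P₀ = 9.3413/(1+0.0702)^1 + 10.1820/(1+0.0702)^2 + 11.0984/(1+0.0702)^3 + 12.0973/(1+0.0702)^4 + 211.8903/(1+0.0702)^4 = 197.4245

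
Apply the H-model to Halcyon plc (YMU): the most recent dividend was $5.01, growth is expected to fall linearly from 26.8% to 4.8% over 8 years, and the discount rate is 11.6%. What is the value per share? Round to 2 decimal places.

$142.05

H-model: P₀ = D₀[(1+g_L) + H(g_S−g_L)]/(r−g_L), with H = 8/2 = 4.
P₀ = 5.01 × [(1+0.048) + 4×(0.268−0.048)] / (0.116−0.048)
   = 5.01 × 1.9280 / 0.068 = 142.0482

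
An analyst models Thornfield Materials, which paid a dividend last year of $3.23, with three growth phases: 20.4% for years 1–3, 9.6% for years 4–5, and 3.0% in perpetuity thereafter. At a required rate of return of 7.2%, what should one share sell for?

Three-stage DDM. Project D₁…D_5; terminal Gordon value at t=5 with g = 0.03; discount at r = 0.072.
D_1 = 3.8889
D_2 = 4.6823
D_3 = 5.6374
D_4 = 6.1786
D_5 = 6.7718
TV_5 = 6.9749/(0.072−0.03) = 166.0699
P₀ = Σ Dₜ/(1+r)ᵗ + TV_5/(1+r)^5 = 139.0453

$139.05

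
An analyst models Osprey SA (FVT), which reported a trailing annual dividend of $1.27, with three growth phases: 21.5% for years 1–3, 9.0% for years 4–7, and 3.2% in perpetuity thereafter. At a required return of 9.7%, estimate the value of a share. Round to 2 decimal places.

Three-stage DDM. Project D₁…D_7; terminal Gordon value at t=7 with g = 0.032; discount at r = 0.097.
D_1 = 1.5431
D_2 = 1.8748
D_3 = 2.2779
D_4 = 2.4829
D_5 = 2.7064
D_6 = 2.9499
D_7 = 3.2154
TV_7 = 3.3183/(0.097−0.032) = 51.0511
P₀ = Σ Dₜ/(1+r)ᵗ + TV_7/(1+r)^7 = 38.1855

$38.19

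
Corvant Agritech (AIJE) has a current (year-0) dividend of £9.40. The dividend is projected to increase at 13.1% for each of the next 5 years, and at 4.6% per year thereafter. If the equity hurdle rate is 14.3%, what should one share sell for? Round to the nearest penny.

£141.69

Two-stage DDM. Project D₁…D_5 at 0.131, terminal growth 0.046, discount at r = 0.143.
D_1 = 10.6314
D_2 = 12.0241
D_3 = 13.5993
D_4 = 15.3808
D_5 = 17.3957
Terminal value at t=5: TV = D_6/(r−g) = 18.1959/(0.143−0.046) = 187.5862
P₀ = 10.6314/(1+0.143)^1 + 12.0241/(1+0.143)^2 + 13.5993/(1+0.143)^3 + 15.3808/(1+0.143)^4 + 17.3957/(1+0.143)^5 + 187.5862/(1+0.143)^5 = 141.6948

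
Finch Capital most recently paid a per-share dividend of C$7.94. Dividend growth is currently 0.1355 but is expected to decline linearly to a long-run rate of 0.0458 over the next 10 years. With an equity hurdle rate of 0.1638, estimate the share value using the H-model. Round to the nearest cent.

H-model: P₀ = D₀[(1+g_L) + H(g_S−g_L)]/(r−g_L), with H = 10/2 = 5.
P₀ = 7.94 × [(1+0.0458) + 5×(0.1355−0.0458)] / (0.1638−0.0458)
   = 7.94 × 1.4943 / 0.118 = 100.5487

C$100.55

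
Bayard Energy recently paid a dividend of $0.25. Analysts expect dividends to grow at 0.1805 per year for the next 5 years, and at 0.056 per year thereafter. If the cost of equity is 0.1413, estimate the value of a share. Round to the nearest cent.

$5.05

Two-stage DDM. Project D₁…D_5 at 0.1805, terminal growth 0.056, discount at r = 0.1413.
D_1 = 0.2951
D_2 = 0.3484
D_3 = 0.4113
D_4 = 0.4855
D_5 = 0.5732
Terminal value at t=5: TV = D_6/(r−g) = 0.6052/(0.1413−0.056) = 7.0955
P₀ = 0.2951/(1+0.1413)^1 + 0.3484/(1+0.1413)^2 + 0.4113/(1+0.1413)^3 + 0.4855/(1+0.1413)^4 + 0.5732/(1+0.1413)^5 + 7.0955/(1+0.1413)^5 = 5.0491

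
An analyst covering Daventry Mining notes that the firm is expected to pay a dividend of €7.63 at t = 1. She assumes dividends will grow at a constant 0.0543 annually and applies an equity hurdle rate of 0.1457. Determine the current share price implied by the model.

Gordon growth model: P₀ = D₁/(r − g), with D₁ = 7.63 given directly.
P₀ = 7.6300 / (0.1457 − 0.0543) = 7.6300 / 0.0914 = 83.4792

€83.48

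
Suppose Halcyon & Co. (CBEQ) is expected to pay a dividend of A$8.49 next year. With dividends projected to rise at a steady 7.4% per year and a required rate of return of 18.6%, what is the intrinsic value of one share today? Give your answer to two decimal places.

A$75.80

Gordon growth model: P₀ = D₁/(r − g), with D₁ = 8.49 given directly.
P₀ = 8.4900 / (0.186 − 0.074) = 8.4900 / 0.112 = 75.8036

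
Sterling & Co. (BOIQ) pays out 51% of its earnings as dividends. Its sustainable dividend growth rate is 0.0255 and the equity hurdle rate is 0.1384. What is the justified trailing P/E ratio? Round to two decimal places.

4.63

Justified trailing P/E = b(1+g)/(r−g) = 0.51×(1+0.0255)/(0.1384−0.0255) = 4.6325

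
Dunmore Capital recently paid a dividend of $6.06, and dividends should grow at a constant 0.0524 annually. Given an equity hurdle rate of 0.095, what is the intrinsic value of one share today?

Gordon growth model: P₀ = D₁/(r − g). D₁ = 6.06 × (1 + 0.0524) = 6.3775.
P₀ = 6.3775 / (0.095 − 0.0524) = 6.3775 / 0.0426 = 149.7076

$149.71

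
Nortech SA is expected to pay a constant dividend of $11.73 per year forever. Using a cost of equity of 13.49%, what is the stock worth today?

Zero-growth DDM (perpetuity): P₀ = D/r = 11.73 / 0.1349 = 86.9533

$86.95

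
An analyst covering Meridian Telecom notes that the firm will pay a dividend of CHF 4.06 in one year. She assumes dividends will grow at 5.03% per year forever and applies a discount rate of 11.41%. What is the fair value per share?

CHF 63.64

Gordon growth model: P₀ = D₁/(r − g), with D₁ = 4.06 given directly.
P₀ = 4.0600 / (0.1141 − 0.0503) = 4.0600 / 0.0638 = 63.6364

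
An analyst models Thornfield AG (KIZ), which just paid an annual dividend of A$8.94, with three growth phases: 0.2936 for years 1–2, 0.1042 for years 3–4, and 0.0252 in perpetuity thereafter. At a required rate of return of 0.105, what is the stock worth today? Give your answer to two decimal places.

A$204.37

Three-stage DDM. Project D₁…D_4; terminal Gordon value at t=4 with g = 0.0252; discount at r = 0.105.
D_1 = 11.5648
D_2 = 14.9602
D_3 = 16.5191
D_4 = 18.2403
TV_4 = 18.7000/(0.105−0.0252) = 234.3358
P₀ = Σ Dₜ/(1+r)ᵗ + TV_4/(1+r)^4 = 204.3730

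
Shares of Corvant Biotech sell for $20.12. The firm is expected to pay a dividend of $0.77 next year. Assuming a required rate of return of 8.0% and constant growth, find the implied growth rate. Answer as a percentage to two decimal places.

From P₀ = D₁/(r − g), the implied growth is g = r − D₁/P₀.
g = 0.08 − 0.77/20.12 = 0.08 − 0.03827 = 0.04173

4.17%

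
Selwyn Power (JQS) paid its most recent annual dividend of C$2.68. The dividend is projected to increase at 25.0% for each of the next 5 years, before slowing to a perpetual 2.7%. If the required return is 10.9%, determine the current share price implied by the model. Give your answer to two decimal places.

C$80.53

Two-stage DDM. Project D₁…D_5 at 0.25, terminal growth 0.027, discount at r = 0.109.
D_1 = 3.3500
D_2 = 4.1875
D_3 = 5.2344
D_4 = 6.5430
D_5 = 8.1787
Terminal value at t=5: TV = D_6/(r−g) = 8.3995/(0.109−0.027) = 102.4334
P₀ = 3.3500/(1+0.109)^1 + 4.1875/(1+0.109)^2 + 5.2344/(1+0.109)^3 + 6.5430/(1+0.109)^4 + 8.1787/(1+0.109)^5 + 102.4334/(1+0.109)^5 = 80.5282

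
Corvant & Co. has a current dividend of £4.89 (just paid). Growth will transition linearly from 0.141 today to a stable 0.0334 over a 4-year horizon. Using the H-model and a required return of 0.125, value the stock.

£66.66

H-model: P₀ = D₀[(1+g_L) + H(g_S−g_L)]/(r−g_L), with H = 4/2 = 2.
P₀ = 4.89 × [(1+0.0334) + 2×(0.141−0.0334)] / (0.125−0.0334)
   = 4.89 × 1.2486 / 0.0916 = 66.6556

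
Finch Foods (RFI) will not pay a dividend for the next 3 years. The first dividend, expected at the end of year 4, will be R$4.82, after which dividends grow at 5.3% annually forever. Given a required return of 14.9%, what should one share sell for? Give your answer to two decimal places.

R$33.10

Deferred-dividend DDM. At t=3 the remaining stream is a growing perpetuity with first payment D_4 = 4.82.
V_3 = D_4/(r−g) = 4.82/(0.149−0.053) = 50.2083
P₀ = V_3/(1+r)^3 = 50.2083/(1+0.149)^3 = 33.0991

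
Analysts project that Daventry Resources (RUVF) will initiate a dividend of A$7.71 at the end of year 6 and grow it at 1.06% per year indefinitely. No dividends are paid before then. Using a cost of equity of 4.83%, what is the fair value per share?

A$161.54

Deferred-dividend DDM. At t=5 the remaining stream is a growing perpetuity with first payment D_6 = 7.71.
V_5 = D_6/(r−g) = 7.71/(0.0483−0.0106) = 204.5093
P₀ = V_5/(1+r)^5 = 204.5093/(1+0.0483)^5 = 161.5419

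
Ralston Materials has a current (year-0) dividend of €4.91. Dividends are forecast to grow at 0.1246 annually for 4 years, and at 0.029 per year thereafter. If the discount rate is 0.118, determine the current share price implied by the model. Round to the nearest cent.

€78.05

Two-stage DDM. Project D₁…D_4 at 0.1246, terminal growth 0.029, discount at r = 0.118.
D_1 = 5.5218
D_2 = 6.2098
D_3 = 6.9835
D_4 = 7.8537
Terminal value at t=4: TV = D_5/(r−g) = 8.0814/(0.118−0.029) = 90.8028
P₀ = 5.5218/(1+0.118)^1 + 6.2098/(1+0.118)^2 + 6.9835/(1+0.118)^3 + 7.8537/(1+0.118)^4 + 90.8028/(1+0.118)^4 = 78.0524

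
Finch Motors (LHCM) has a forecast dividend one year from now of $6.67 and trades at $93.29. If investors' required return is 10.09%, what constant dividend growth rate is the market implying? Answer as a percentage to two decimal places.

From P₀ = D₁/(r − g), the implied growth is g = r − D₁/P₀.
g = 0.1009 − 6.67/93.29 = 0.1009 − 0.07150 = 0.02940

2.94%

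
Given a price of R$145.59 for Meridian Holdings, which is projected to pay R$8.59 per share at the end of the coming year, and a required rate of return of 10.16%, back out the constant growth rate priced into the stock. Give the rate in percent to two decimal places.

4.26%

From P₀ = D₁/(r − g), the implied growth is g = r − D₁/P₀.
g = 0.1016 − 8.59/145.59 = 0.1016 − 0.05900 = 0.04260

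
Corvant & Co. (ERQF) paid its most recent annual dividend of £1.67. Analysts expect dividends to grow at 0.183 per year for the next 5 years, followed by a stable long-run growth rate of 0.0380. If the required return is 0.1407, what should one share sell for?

£29.58

Two-stage DDM. Project D₁…D_5 at 0.183, terminal growth 0.038, discount at r = 0.1407.
D_1 = 1.9756
D_2 = 2.3371
D_3 = 2.7648
D_4 = 3.2708
D_5 = 3.8694
Terminal value at t=5: TV = D_6/(r−g) = 4.0164/(0.1407−0.038) = 39.1081
P₀ = 1.9756/(1+0.1407)^1 + 2.3371/(1+0.1407)^2 + 2.7648/(1+0.1407)^3 + 3.2708/(1+0.1407)^4 + 3.8694/(1+0.1407)^5 + 39.1081/(1+0.1407)^5 = 29.5754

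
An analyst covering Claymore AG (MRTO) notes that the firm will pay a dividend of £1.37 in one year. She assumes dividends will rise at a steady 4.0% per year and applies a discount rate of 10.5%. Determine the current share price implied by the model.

£21.08

Gordon growth model: P₀ = D₁/(r − g), with D₁ = 1.37 given directly.
P₀ = 1.3700 / (0.105 − 0.04) = 1.3700 / 0.065 = 21.0769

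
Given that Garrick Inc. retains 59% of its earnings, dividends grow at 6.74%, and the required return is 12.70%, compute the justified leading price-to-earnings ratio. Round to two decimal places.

Payout ratio b = 1 − 0.59 = 0.41.
Justified leading P/E = b/(r−g) = 0.41/(0.127−0.0674) = 6.8792

6.88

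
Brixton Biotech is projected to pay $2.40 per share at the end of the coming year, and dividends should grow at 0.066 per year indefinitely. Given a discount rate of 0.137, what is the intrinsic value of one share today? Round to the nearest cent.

Gordon growth model: P₀ = D₁/(r − g), with D₁ = 2.40 given directly.
P₀ = 2.4000 / (0.137 − 0.066) = 2.4000 / 0.071 = 33.8028

$33.80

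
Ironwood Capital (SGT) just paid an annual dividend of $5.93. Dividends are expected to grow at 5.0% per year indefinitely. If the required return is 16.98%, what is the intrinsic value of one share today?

Gordon growth model: P₀ = D₁/(r − g). D₁ = 5.93 × (1 + 0.05) = 6.2265.
P₀ = 6.2265 / (0.1698 − 0.05) = 6.2265 / 0.1198 = 51.9741

$51.97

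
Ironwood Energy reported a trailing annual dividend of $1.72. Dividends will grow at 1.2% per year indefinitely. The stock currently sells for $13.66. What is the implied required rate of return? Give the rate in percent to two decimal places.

Rearranging the constant-growth DDM: r = D₁/P₀ + g.
D₁ = 1.72 × (1 + 0.012) = 1.7406.
r = 1.7406 / 13.66 + 0.012 = 0.12743 + 0.012 = 0.13943

13.94%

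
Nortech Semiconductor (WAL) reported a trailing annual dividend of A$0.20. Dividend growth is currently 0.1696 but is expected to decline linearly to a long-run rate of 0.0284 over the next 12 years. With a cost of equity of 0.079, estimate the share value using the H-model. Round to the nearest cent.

H-model: P₀ = D₀[(1+g_L) + H(g_S−g_L)]/(r−g_L), with H = 12/2 = 6.
P₀ = 0.20 × [(1+0.0284) + 6×(0.1696−0.0284)] / (0.079−0.0284)
   = 0.20 × 1.8756 / 0.0506 = 7.4134

A$7.41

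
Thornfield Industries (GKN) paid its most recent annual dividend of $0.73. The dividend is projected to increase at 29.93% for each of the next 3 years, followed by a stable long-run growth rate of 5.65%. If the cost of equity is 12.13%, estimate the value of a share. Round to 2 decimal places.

$21.48

Two-stage DDM. Project D₁…D_3 at 0.2993, terminal growth 0.0565, discount at r = 0.1213.
D_1 = 0.9485
D_2 = 1.2324
D_3 = 1.6012
Terminal value at t=3: TV = D_4/(r−g) = 1.6917/(0.1213−0.0565) = 26.1063
P₀ = 0.9485/(1+0.1213)^1 + 1.2324/(1+0.1213)^2 + 1.6012/(1+0.1213)^3 + 26.1063/(1+0.1213)^3 = 21.4792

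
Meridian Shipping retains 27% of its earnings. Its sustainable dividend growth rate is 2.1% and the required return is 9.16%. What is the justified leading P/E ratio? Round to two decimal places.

10.34

Payout ratio b = 1 − 0.27 = 0.73.
Justified leading P/E = b/(r−g) = 0.73/(0.0916−0.021) = 10.3399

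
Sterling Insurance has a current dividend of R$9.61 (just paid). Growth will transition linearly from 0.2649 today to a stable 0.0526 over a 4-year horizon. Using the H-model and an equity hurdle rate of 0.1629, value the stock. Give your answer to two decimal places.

H-model: P₀ = D₀[(1+g_L) + H(g_S−g_L)]/(r−g_L), with H = 4/2 = 2.
P₀ = 9.61 × [(1+0.0526) + 2×(0.2649−0.0526)] / (0.1629−0.0526)
   = 9.61 × 1.4772 / 0.1103 = 128.7026

R$128.70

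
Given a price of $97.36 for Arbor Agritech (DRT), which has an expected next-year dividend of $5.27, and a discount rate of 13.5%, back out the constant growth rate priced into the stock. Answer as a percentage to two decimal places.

8.09%

From P₀ = D₁/(r − g), the implied growth is g = r − D₁/P₀.
g = 0.135 − 5.27/97.36 = 0.135 − 0.05413 = 0.08087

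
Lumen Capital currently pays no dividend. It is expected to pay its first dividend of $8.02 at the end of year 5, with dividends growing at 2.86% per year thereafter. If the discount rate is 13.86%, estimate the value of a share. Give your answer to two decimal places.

$43.38

Deferred-dividend DDM. At t=4 the remaining stream is a growing perpetuity with first payment D_5 = 8.02.
V_4 = D_5/(r−g) = 8.02/(0.1386−0.0286) = 72.9091
P₀ = V_4/(1+r)^4 = 72.9091/(1+0.1386)^4 = 43.3807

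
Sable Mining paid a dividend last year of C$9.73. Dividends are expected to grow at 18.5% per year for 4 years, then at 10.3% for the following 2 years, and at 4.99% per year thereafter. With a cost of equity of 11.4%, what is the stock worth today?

C$270.12

Three-stage DDM. Project D₁…D_6; terminal Gordon value at t=6 with g = 0.0499; discount at r = 0.114.
D_1 = 11.5301
D_2 = 13.6631
D_3 = 16.1908
D_4 = 19.1861
D_5 = 21.1622
D_6 = 23.3420
TV_6 = 24.5067/(0.114−0.0499) = 382.3201
P₀ = Σ Dₜ/(1+r)ᵗ + TV_6/(1+r)^6 = 270.1170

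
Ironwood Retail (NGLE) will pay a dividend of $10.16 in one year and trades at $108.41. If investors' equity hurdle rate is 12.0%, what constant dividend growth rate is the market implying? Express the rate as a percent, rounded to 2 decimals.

2.63%

From P₀ = D₁/(r − g), the implied growth is g = r − D₁/P₀.
g = 0.12 − 10.16/108.41 = 0.12 − 0.09372 = 0.02628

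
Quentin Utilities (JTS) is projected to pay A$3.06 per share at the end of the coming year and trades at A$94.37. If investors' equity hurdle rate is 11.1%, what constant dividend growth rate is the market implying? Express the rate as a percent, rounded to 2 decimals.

From P₀ = D₁/(r − g), the implied growth is g = r − D₁/P₀.
g = 0.111 − 3.06/94.37 = 0.111 − 0.03243 = 0.07857

7.86%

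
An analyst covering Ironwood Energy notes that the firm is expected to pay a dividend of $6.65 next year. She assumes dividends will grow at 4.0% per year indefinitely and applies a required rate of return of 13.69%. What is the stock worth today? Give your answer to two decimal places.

$68.63

Gordon growth model: P₀ = D₁/(r − g), with D₁ = 6.65 given directly.
P₀ = 6.6500 / (0.1369 − 0.04) = 6.6500 / 0.0969 = 68.6275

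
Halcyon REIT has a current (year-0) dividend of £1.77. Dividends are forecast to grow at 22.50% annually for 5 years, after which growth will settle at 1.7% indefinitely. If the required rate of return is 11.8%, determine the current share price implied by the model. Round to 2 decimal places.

Two-stage DDM. Project D₁…D_5 at 0.225, terminal growth 0.017, discount at r = 0.118.
D_1 = 2.1683
D_2 = 2.6561
D_3 = 3.2537
D_4 = 3.9858
D_5 = 4.8826
Terminal value at t=5: TV = D_6/(r−g) = 4.9656/(0.118−0.017) = 49.1647
P₀ = 2.1683/(1+0.118)^1 + 2.6561/(1+0.118)^2 + 3.2537/(1+0.118)^3 + 3.9858/(1+0.118)^4 + 4.8826/(1+0.118)^5 + 49.1647/(1+0.118)^5 = 39.8872

£39.89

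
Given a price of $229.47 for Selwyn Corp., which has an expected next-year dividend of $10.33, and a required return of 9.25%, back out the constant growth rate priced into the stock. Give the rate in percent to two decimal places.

From P₀ = D₁/(r − g), the implied growth is g = r − D₁/P₀.
g = 0.0925 − 10.33/229.47 = 0.0925 − 0.04502 = 0.04748

4.75%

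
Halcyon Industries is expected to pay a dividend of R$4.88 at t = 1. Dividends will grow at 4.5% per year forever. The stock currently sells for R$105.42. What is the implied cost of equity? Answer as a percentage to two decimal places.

9.13%

Rearranging the constant-growth DDM: r = D₁/P₀ + g.
r = 4.8800 / 105.42 + 0.045 = 0.04629 + 0.045 = 0.09129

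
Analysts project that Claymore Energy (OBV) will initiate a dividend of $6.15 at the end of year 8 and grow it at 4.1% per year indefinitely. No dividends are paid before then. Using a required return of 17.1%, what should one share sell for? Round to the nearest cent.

Deferred-dividend DDM. At t=7 the remaining stream is a growing perpetuity with first payment D_8 = 6.15.
V_7 = D_8/(r−g) = 6.15/(0.171−0.041) = 47.3077
P₀ = V_7/(1+r)^7 = 47.3077/(1+0.171)^7 = 15.6687

$15.67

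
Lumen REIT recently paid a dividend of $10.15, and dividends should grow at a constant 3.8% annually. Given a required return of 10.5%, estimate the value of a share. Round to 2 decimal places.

Gordon growth model: P₀ = D₁/(r − g). D₁ = 10.15 × (1 + 0.038) = 10.5357.
P₀ = 10.5357 / (0.105 − 0.038) = 10.5357 / 0.067 = 157.2493

$157.25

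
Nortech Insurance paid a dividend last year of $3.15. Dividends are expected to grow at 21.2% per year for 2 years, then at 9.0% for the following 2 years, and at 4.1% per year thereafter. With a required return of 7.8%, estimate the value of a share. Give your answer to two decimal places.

Three-stage DDM. Project D₁…D_4; terminal Gordon value at t=4 with g = 0.041; discount at r = 0.078.
D_1 = 3.8178
D_2 = 4.6272
D_3 = 5.0436
D_4 = 5.4975
TV_4 = 5.7229/(0.078−0.041) = 154.6742
P₀ = Σ Dₜ/(1+r)ᵗ + TV_4/(1+r)^4 = 130.1566

$130.16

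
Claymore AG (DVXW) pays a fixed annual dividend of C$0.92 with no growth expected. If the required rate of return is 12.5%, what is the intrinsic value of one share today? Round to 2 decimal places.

C$7.36

Zero-growth DDM (perpetuity): P₀ = D/r = 0.92 / 0.125 = 7.3600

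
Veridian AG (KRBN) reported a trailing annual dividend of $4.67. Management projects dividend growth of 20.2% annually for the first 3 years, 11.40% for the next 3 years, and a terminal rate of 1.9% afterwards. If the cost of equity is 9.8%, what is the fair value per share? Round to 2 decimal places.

Three-stage DDM. Project D₁…D_6; terminal Gordon value at t=6 with g = 0.019; discount at r = 0.098.
D_1 = 5.6133
D_2 = 6.7472
D_3 = 8.1102
D_4 = 9.0347
D_5 = 10.0647
D_6 = 11.2121
TV_6 = 11.4251/(0.098−0.019) = 144.6215
P₀ = Σ Dₜ/(1+r)ᵗ + TV_6/(1+r)^6 = 118.2877

$118.29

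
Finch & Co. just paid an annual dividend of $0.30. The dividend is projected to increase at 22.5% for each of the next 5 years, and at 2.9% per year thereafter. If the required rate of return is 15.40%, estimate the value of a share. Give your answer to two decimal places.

Two-stage DDM. Project D₁…D_5 at 0.225, terminal growth 0.029, discount at r = 0.154.
D_1 = 0.3675
D_2 = 0.4502
D_3 = 0.5515
D_4 = 0.6756
D_5 = 0.8276
Terminal value at t=5: TV = D_6/(r−g) = 0.8516/(0.154−0.029) = 6.8125
P₀ = 0.3675/(1+0.154)^1 + 0.4502/(1+0.154)^2 + 0.5515/(1+0.154)^3 + 0.6756/(1+0.154)^4 + 0.8276/(1+0.154)^5 + 6.8125/(1+0.154)^5 = 5.1294

$5.13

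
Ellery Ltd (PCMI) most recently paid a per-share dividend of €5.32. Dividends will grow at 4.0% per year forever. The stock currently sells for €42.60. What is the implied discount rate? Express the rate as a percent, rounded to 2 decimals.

Rearranging the constant-growth DDM: r = D₁/P₀ + g.
D₁ = 5.32 × (1 + 0.04) = 5.5328.
r = 5.5328 / 42.60 + 0.04 = 0.12988 + 0.04 = 0.16988

16.99%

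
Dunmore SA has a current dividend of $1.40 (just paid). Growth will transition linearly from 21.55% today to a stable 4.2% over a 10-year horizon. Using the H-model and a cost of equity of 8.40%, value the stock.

$63.65

H-model: P₀ = D₀[(1+g_L) + H(g_S−g_L)]/(r−g_L), with H = 10/2 = 5.
P₀ = 1.40 × [(1+0.042) + 5×(0.2155−0.042)] / (0.084−0.042)
   = 1.40 × 1.9095 / 0.042 = 63.6500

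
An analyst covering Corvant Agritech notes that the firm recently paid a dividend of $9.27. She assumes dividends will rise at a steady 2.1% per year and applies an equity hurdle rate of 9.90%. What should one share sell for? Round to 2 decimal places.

$121.34

Gordon growth model: P₀ = D₁/(r − g). D₁ = 9.27 × (1 + 0.021) = 9.4647.
P₀ = 9.4647 / (0.099 − 0.021) = 9.4647 / 0.078 = 121.3419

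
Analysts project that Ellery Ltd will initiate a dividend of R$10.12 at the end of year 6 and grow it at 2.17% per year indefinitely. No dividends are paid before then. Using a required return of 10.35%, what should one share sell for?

Deferred-dividend DDM. At t=5 the remaining stream is a growing perpetuity with first payment D_6 = 10.12.
V_5 = D_6/(r−g) = 10.12/(0.1035−0.0217) = 123.7164
P₀ = V_5/(1+r)^5 = 123.7164/(1+0.1035)^5 = 75.6076

R$75.61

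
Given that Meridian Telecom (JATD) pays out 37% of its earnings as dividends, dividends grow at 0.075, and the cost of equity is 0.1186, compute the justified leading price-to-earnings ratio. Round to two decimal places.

Justified leading P/E = b/(r−g) = 0.37/(0.1186−0.075) = 8.4862

8.49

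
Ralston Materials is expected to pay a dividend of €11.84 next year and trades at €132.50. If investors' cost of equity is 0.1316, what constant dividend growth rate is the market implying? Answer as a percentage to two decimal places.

4.22%

From P₀ = D₁/(r − g), the implied growth is g = r − D₁/P₀.
g = 0.1316 − 11.84/132.50 = 0.1316 − 0.08936 = 0.04224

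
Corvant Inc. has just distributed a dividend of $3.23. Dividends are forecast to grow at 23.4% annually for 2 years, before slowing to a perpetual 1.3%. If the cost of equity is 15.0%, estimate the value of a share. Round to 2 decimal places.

$34.68

Two-stage DDM. Project D₁…D_2 at 0.234, terminal growth 0.013, discount at r = 0.15.
D_1 = 3.9858
D_2 = 4.9185
Terminal value at t=2: TV = D_3/(r−g) = 4.9824/(0.15−0.013) = 36.3682
P₀ = 3.9858/(1+0.15)^1 + 4.9185/(1+0.15)^2 + 36.3682/(1+0.15)^2 = 34.6846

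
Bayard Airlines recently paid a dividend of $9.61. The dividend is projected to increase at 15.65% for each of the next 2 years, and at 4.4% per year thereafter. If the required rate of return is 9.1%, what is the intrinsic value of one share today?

Two-stage DDM. Project D₁…D_2 at 0.1565, terminal growth 0.044, discount at r = 0.091.
D_1 = 11.1140
D_2 = 12.8533
Terminal value at t=2: TV = D_3/(r−g) = 13.4188/(0.091−0.044) = 285.5074
P₀ = 11.1140/(1+0.091)^1 + 12.8533/(1+0.091)^2 + 285.5074/(1+0.091)^2 = 260.8510

$260.85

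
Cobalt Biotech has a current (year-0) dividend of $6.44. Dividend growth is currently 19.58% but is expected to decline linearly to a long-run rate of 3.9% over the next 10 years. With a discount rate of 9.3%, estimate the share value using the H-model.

H-model: P₀ = D₀[(1+g_L) + H(g_S−g_L)]/(r−g_L), with H = 10/2 = 5.
P₀ = 6.44 × [(1+0.039) + 5×(0.1958−0.039)] / (0.093−0.039)
   = 6.44 × 1.8230 / 0.054 = 217.4096

$217.41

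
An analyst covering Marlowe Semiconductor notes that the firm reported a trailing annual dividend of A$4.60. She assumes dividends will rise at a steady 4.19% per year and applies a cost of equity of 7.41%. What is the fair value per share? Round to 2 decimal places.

A$148.84

Gordon growth model: P₀ = D₁/(r − g). D₁ = 4.60 × (1 + 0.0419) = 4.7927.
P₀ = 4.7927 / (0.0741 − 0.0419) = 4.7927 / 0.0322 = 148.8429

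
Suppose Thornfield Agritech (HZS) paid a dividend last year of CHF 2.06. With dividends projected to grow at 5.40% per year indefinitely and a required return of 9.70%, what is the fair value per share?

CHF 50.49

Gordon growth model: P₀ = D₁/(r − g). D₁ = 2.06 × (1 + 0.054) = 2.1712.
P₀ = 2.1712 / (0.097 − 0.054) = 2.1712 / 0.043 = 50.4940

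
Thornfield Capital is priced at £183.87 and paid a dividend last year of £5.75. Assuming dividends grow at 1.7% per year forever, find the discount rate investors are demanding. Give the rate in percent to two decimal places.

Rearranging the constant-growth DDM: r = D₁/P₀ + g.
D₁ = 5.75 × (1 + 0.017) = 5.8477.
r = 5.8477 / 183.87 + 0.017 = 0.03180 + 0.017 = 0.04880

4.88%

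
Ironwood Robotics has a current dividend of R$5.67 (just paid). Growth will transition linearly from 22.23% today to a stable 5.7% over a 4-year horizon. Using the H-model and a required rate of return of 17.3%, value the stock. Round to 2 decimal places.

H-model: P₀ = D₀[(1+g_L) + H(g_S−g_L)]/(r−g_L), with H = 4/2 = 2.
P₀ = 5.67 × [(1+0.057) + 2×(0.2223−0.057)] / (0.173−0.057)
   = 5.67 × 1.3876 / 0.116 = 67.8249

R$67.82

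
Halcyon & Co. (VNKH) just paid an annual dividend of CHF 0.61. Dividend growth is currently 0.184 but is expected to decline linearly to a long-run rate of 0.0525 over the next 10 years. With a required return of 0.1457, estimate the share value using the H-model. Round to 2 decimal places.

CHF 11.19

H-model: P₀ = D₀[(1+g_L) + H(g_S−g_L)]/(r−g_L), with H = 10/2 = 5.
P₀ = 0.61 × [(1+0.0525) + 5×(0.184−0.0525)] / (0.1457−0.0525)
   = 0.61 × 1.7100 / 0.0932 = 11.1921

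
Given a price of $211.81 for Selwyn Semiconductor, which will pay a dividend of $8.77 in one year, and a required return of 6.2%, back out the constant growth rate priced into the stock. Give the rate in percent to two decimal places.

2.06%

From P₀ = D₁/(r − g), the implied growth is g = r − D₁/P₀.
g = 0.062 − 8.77/211.81 = 0.062 − 0.04141 = 0.02059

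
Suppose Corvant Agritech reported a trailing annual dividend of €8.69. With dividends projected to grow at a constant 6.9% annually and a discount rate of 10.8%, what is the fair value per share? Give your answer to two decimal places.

Gordon growth model: P₀ = D₁/(r − g). D₁ = 8.69 × (1 + 0.069) = 9.2896.
P₀ = 9.2896 / (0.108 − 0.069) = 9.2896 / 0.039 = 238.1951

€238.20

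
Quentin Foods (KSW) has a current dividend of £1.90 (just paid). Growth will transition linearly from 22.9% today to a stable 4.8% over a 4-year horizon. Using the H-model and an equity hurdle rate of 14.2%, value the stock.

H-model: P₀ = D₀[(1+g_L) + H(g_S−g_L)]/(r−g_L), with H = 4/2 = 2.
P₀ = 1.90 × [(1+0.048) + 2×(0.229−0.048)] / (0.142−0.048)
   = 1.90 × 1.4100 / 0.094 = 28.5000

£28.50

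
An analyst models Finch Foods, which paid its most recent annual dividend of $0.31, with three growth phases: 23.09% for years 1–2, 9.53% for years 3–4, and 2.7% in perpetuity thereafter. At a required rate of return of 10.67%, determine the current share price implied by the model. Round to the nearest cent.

Three-stage DDM. Project D₁…D_4; terminal Gordon value at t=4 with g = 0.027; discount at r = 0.1067.
D_1 = 0.3816
D_2 = 0.4697
D_3 = 0.5144
D_4 = 0.5635
TV_4 = 0.5787/(0.1067−0.027) = 7.2608
P₀ = Σ Dₜ/(1+r)ᵗ + TV_4/(1+r)^4 = 6.3237

$6.32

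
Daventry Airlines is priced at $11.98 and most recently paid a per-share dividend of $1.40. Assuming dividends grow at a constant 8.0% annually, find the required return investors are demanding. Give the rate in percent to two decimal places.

20.62%

Rearranging the constant-growth DDM: r = D₁/P₀ + g.
D₁ = 1.40 × (1 + 0.08) = 1.5120.
r = 1.5120 / 11.98 + 0.08 = 0.12621 + 0.08 = 0.20621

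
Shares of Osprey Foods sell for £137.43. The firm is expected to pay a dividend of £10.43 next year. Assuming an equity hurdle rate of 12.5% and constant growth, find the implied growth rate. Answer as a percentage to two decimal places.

4.91%

From P₀ = D₁/(r − g), the implied growth is g = r − D₁/P₀.
g = 0.125 − 10.43/137.43 = 0.125 − 0.07589 = 0.04911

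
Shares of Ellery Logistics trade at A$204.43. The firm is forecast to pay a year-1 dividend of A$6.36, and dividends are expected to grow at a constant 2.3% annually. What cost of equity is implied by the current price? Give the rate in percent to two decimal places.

5.41%

Rearranging the constant-growth DDM: r = D₁/P₀ + g.
r = 6.3600 / 204.43 + 0.023 = 0.03111 + 0.023 = 0.05411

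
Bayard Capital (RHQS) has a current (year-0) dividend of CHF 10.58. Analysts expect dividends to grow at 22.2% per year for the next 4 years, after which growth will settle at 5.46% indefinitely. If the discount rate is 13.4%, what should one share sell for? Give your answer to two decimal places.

Two-stage DDM. Project D₁…D_4 at 0.222, terminal growth 0.0546, discount at r = 0.134.
D_1 = 12.9288
D_2 = 15.7989
D_3 = 19.3063
D_4 = 23.5923
Terminal value at t=4: TV = D_5/(r−g) = 24.8805/(0.134−0.0546) = 313.3558
P₀ = 12.9288/(1+0.134)^1 + 15.7989/(1+0.134)^2 + 19.3063/(1+0.134)^3 + 23.5923/(1+0.134)^4 + 313.3558/(1+0.134)^4 = 240.6821

CHF 240.68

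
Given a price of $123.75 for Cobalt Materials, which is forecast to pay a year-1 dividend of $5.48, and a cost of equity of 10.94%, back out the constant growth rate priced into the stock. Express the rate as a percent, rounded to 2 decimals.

6.51%

From P₀ = D₁/(r − g), the implied growth is g = r − D₁/P₀.
g = 0.1094 − 5.48/123.75 = 0.1094 − 0.04428 = 0.06512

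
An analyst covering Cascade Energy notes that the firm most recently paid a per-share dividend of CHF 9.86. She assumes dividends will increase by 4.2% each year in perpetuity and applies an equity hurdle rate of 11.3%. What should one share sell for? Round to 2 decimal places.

Gordon growth model: P₀ = D₁/(r − g). D₁ = 9.86 × (1 + 0.042) = 10.2741.
P₀ = 10.2741 / (0.113 − 0.042) = 10.2741 / 0.071 = 144.7059

CHF 144.71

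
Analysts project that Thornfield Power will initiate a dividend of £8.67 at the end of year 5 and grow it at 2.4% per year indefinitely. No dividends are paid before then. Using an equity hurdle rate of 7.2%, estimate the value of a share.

Deferred-dividend DDM. At t=4 the remaining stream is a growing perpetuity with first payment D_5 = 8.67.
V_4 = D_5/(r−g) = 8.67/(0.072−0.024) = 180.6250
P₀ = V_4/(1+r)^4 = 180.6250/(1+0.072)^4 = 136.7725

£136.77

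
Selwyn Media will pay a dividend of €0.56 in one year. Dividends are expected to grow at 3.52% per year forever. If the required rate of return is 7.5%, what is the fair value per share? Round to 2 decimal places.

Gordon growth model: P₀ = D₁/(r − g), with D₁ = 0.56 given directly.
P₀ = 0.5600 / (0.075 − 0.0352) = 0.5600 / 0.0398 = 14.0704

€14.07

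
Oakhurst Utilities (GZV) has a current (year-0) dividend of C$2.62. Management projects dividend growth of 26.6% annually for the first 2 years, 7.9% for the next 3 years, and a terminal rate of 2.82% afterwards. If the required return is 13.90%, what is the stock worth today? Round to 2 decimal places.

Three-stage DDM. Project D₁…D_5; terminal Gordon value at t=5 with g = 0.0282; discount at r = 0.139.
D_1 = 3.3169
D_2 = 4.1992
D_3 = 4.5310
D_4 = 4.8889
D_5 = 5.2751
TV_5 = 5.4239/(0.139−0.0282) = 48.9520
P₀ = Σ Dₜ/(1+r)ᵗ + TV_5/(1+r)^5 = 40.4079

C$40.41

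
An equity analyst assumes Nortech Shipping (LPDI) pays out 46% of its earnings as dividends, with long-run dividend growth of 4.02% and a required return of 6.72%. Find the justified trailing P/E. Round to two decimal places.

Justified trailing P/E = b(1+g)/(r−g) = 0.46×(1+0.0402)/(0.0672−0.0402) = 17.7219

17.72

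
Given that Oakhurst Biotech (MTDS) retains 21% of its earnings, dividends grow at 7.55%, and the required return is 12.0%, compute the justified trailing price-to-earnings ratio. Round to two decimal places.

Payout ratio b = 1 − 0.21 = 0.79.
Justified trailing P/E = b(1+g)/(r−g) = 0.79×(1+0.0755)/(0.12−0.0755) = 19.0931

19.09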